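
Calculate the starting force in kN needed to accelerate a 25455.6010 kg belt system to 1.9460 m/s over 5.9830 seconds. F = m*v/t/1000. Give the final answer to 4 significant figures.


F = 25455.6010 * 1.9460 / 5.9830 / 1000
F = 8.280 kN


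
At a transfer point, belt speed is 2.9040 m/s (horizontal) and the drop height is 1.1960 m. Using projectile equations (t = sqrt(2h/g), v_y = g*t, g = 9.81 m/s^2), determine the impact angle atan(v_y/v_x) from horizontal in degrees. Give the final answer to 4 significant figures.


t = sqrt(2*1.1960/9.81) = 0.493794 s
v_y = 9.81 * 0.493794 = 4.84412 m/s
angle = atan(4.84412 / 2.9040) = 59.06 deg


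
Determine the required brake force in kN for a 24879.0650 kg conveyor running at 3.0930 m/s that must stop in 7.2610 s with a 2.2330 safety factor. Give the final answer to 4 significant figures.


F = 24879.0650 * 3.0930 / 7.2610 * 2.2330 / 1000
F = 23.66 kN


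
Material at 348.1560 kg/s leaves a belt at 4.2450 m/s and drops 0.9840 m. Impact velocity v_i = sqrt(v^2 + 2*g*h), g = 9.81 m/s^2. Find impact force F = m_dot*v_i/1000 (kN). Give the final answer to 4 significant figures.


v_i = sqrt(4.2450^2 + 2*9.81*0.9840) = 6.10951 m/s
F = 348.1560 * 6.10951 / 1000
F = 2.127 kN


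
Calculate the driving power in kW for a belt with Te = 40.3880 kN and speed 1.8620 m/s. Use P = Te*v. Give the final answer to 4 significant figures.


P = Te * v = 40.3880 * 1.8620
P = 75.20 kW


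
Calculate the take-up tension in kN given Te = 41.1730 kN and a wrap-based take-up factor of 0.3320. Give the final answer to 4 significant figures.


T_tu = 41.1730 * 0.3320
T_tu = 13.67 kN


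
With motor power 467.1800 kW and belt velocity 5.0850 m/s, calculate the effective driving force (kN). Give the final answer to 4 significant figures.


Te = P / v = 467.1800 / 5.0850
Te = 91.87 kN


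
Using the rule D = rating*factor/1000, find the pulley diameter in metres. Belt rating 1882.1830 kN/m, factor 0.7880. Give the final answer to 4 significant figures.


D = 1882.1830 * 0.7880 / 1000
D = 1.483 m


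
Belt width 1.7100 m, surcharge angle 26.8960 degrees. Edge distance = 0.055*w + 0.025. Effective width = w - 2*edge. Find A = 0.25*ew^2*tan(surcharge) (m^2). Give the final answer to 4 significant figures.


edge = 0.055*1.7100 + 0.025 = 0.11905 m
ew = 1.7100 - 2*0.11905 = 1.4719 m
A = 0.25 * 1.4719^2 * tan(26.8960 deg)
A = 0.2747 m^2


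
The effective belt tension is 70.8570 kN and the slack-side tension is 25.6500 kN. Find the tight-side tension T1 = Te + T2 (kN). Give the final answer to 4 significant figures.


T1 = Te + T2 = 70.8570 + 25.6500
T1 = 96.51 kN


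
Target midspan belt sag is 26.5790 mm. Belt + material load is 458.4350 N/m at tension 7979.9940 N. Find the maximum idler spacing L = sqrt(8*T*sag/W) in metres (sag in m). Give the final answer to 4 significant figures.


sag = 26.5790/1000 = 0.026579 m
L = sqrt(8 * 7979.9940 * 0.026579 / 458.4350)
L = 1.924 m


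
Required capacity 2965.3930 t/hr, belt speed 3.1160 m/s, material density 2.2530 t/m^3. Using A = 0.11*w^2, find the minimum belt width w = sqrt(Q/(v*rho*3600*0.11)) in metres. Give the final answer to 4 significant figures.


A_req = 2965.3930 / (3.1160 * 2.2530 * 3600) = 0.117333 m^2
w = sqrt(0.117333 / 0.11)
w = 1.033 m


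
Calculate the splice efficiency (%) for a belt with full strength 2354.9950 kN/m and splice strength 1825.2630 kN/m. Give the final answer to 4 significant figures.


Eff = 1825.2630 / 2354.9950 * 100
Eff = 77.51 %


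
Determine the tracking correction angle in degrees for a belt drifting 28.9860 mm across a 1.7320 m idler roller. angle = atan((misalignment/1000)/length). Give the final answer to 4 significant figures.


misalign_m = 28.9860 / 1000 = 0.028986 m
angle = atan(0.028986 / 1.7320)
angle = 0.9588 deg


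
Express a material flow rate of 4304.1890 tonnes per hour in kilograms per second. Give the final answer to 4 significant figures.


m_dot = 4304.1890 * 1000 / 3600
m_dot = 1196 kg/s


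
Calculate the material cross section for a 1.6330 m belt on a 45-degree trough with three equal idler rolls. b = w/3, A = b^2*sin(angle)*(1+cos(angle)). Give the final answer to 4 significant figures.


b = 1.6330/3 = 0.544333 m
A = 0.544333^2 * sin(45 deg) * (1 + cos(45 deg))
A = 0.3577 m^2


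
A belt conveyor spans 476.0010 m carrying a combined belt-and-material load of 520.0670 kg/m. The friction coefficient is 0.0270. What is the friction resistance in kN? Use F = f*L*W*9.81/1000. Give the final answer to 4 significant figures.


F = 0.0270 * 476.0010 * 520.0670 * 9.81 / 1000
F = 65.57 kN


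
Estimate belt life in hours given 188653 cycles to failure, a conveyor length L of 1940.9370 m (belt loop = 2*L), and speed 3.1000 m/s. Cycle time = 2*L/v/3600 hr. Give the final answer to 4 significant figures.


cycle_time = 2 * 1940.9370 / 3.1000 / 3600 = 0.347838 hr
life = 188653 * 0.347838 = 65620 hours


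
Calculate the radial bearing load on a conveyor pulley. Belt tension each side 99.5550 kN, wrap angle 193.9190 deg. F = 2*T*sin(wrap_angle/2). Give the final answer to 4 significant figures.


F = 2 * 99.5550 * sin(193.9190/2 deg)
F = 197.6 kN


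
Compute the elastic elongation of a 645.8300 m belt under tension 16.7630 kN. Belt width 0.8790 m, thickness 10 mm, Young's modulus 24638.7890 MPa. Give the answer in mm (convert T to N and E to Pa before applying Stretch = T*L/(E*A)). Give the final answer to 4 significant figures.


A = 0.8790 * 0.01 = 0.00879 m^2
Stretch = 16.7630*1000 * 645.8300 / (24638.7890e6 * 0.00879) * 1000
Stretch = 49.99 mm


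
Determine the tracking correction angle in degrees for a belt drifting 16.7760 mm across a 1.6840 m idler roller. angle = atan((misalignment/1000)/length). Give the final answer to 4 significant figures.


misalign_m = 16.7760 / 1000 = 0.016776 m
angle = atan(0.016776 / 1.6840)
angle = 0.5708 deg


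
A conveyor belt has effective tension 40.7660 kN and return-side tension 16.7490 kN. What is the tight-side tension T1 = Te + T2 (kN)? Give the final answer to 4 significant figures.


T1 = Te + T2 = 40.7660 + 16.7490
T1 = 57.52 kN


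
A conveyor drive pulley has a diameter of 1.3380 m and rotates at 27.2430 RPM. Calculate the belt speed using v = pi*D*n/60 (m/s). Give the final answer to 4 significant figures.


v = pi * 1.3380 * 27.2430 / 60
v = 1.909 m/s


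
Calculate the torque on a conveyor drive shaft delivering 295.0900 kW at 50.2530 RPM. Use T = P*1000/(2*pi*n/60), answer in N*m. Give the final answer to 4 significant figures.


omega = 2*pi*50.2530/60 = 5.26248 rad/s
T = 295.0900*1000 / 5.26248
T = 56070 N*m


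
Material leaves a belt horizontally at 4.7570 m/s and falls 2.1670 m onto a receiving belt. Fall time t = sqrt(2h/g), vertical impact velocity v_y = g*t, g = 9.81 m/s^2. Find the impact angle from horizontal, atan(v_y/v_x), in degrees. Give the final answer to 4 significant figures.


t = sqrt(2*2.1670/9.81) = 0.664676 s
v_y = 9.81 * 0.664676 = 6.52047 m/s
angle = atan(6.52047 / 4.7570) = 53.89 deg


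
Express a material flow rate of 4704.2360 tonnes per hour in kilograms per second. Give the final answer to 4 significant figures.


m_dot = 4704.2360 * 1000 / 3600
m_dot = 1307 kg/s


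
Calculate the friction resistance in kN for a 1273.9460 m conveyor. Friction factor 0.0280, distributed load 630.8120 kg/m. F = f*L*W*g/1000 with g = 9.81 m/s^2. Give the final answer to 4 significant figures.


F = 0.0280 * 1273.9460 * 630.8120 * 9.81 / 1000
F = 220.7 kN


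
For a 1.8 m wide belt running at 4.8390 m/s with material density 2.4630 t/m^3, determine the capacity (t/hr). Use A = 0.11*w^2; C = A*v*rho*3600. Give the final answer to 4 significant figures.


A = 0.11 * 1.8^2 = 0.3564 m^2
C = 0.3564 * 4.8390 * 2.4630 * 3600
C = 15290 t/hr


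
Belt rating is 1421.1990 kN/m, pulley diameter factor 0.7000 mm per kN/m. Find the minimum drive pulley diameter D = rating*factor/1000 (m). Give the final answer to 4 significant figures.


D = 1421.1990 * 0.7000 / 1000
D = 0.9948 m


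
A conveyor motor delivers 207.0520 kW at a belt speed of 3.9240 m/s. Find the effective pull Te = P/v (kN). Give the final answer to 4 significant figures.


Te = P / v = 207.0520 / 3.9240
Te = 52.77 kN


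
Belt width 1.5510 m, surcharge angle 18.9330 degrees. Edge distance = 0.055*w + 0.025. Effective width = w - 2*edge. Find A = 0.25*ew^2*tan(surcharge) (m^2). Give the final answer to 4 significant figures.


edge = 0.055*1.5510 + 0.025 = 0.110305 m
ew = 1.5510 - 2*0.110305 = 1.33039 m
A = 0.25 * 1.33039^2 * tan(18.9330 deg)
A = 0.1518 m^2


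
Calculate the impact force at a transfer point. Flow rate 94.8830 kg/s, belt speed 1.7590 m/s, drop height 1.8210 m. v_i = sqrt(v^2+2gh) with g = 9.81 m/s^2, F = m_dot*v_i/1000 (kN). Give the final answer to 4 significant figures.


v_i = sqrt(1.7590^2 + 2*9.81*1.8210) = 6.23074 m/s
F = 94.8830 * 6.23074 / 1000
F = 0.5912 kN


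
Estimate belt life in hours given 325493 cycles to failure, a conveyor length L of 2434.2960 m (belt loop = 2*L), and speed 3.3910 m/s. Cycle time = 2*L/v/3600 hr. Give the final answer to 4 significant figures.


cycle_time = 2 * 2434.2960 / 3.3910 / 3600 = 0.398816 hr
life = 325493 * 0.398816 = 129800 hours


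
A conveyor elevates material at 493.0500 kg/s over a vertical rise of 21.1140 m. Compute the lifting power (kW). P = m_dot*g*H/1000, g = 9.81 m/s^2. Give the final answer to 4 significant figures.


P = 493.0500 * 9.81 * 21.1140 / 1000
P = 102.1 kW


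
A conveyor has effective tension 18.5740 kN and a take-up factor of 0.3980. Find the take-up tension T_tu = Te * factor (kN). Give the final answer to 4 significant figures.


T_tu = 18.5740 * 0.3980
T_tu = 7.392 kN


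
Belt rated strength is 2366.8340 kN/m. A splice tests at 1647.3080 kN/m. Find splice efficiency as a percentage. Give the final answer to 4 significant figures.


Eff = 1647.3080 / 2366.8340 * 100
Eff = 69.60 %


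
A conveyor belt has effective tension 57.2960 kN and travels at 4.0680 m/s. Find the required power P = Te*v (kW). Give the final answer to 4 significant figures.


P = Te * v = 57.2960 * 4.0680
P = 233.1 kW


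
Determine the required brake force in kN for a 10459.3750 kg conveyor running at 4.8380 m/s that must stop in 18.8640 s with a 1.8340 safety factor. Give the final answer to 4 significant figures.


F = 10459.3750 * 4.8380 / 18.8640 * 1.8340 / 1000
F = 4.920 kN


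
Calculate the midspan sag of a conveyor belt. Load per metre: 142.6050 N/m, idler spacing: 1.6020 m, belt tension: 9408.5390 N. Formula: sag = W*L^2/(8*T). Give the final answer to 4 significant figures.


sag = 142.6050 * 1.6020^2 / (8 * 9408.5390)
sag = 0.004862 m


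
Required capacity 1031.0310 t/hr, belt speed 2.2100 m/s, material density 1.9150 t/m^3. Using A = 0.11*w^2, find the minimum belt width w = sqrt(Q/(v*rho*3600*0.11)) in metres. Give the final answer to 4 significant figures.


A_req = 1031.0310 / (2.2100 * 1.9150 * 3600) = 0.0676719 m^2
w = sqrt(0.0676719 / 0.11)
w = 0.7843 m


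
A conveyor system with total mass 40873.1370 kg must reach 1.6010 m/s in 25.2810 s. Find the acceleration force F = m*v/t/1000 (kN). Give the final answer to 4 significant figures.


F = 40873.1370 * 1.6010 / 25.2810 / 1000
F = 2.588 kN


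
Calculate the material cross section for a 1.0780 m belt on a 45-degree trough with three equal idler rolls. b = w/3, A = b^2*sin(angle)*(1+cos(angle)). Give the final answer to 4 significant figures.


b = 1.0780/3 = 0.359333 m
A = 0.359333^2 * sin(45 deg) * (1 + cos(45 deg))
A = 0.1559 m^2


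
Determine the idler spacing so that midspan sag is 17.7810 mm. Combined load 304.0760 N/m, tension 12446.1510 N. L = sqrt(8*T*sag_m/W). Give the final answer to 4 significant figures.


sag = 17.7810/1000 = 0.017781 m
L = sqrt(8 * 12446.1510 * 0.017781 / 304.0760)
L = 2.413 m


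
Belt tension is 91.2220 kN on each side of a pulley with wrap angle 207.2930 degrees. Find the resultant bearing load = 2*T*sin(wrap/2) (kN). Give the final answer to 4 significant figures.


F = 2 * 91.2220 * sin(207.2930/2 deg)
F = 177.3 kN


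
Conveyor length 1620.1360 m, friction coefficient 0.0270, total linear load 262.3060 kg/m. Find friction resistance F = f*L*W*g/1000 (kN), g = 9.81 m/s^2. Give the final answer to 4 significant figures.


F = 0.0270 * 1620.1360 * 262.3060 * 9.81 / 1000
F = 112.6 kN


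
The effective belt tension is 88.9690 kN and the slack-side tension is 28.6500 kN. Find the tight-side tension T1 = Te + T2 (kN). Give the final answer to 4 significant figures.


T1 = Te + T2 = 88.9690 + 28.6500
T1 = 117.6 kN


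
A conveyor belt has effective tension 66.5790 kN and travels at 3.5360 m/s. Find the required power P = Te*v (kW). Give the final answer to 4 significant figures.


P = Te * v = 66.5790 * 3.5360
P = 235.4 kW


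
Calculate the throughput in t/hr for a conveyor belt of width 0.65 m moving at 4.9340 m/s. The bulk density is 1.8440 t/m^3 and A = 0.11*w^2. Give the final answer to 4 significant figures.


A = 0.11 * 0.65^2 = 0.046475 m^2
C = 0.046475 * 4.9340 * 1.8440 * 3600
C = 1522 t/hr


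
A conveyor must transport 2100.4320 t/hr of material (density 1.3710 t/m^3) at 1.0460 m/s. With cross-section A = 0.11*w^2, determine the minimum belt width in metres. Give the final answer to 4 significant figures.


A_req = 2100.4320 / (1.0460 * 1.3710 * 3600) = 0.406852 m^2
w = sqrt(0.406852 / 0.11)
w = 1.923 m


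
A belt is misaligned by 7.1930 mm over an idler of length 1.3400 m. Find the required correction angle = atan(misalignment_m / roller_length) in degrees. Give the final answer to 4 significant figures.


misalign_m = 7.1930 / 1000 = 0.007193 m
angle = atan(0.007193 / 1.3400)
angle = 0.3076 deg


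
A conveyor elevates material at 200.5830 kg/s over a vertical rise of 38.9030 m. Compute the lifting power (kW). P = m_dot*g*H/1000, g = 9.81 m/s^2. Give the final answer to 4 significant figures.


P = 200.5830 * 9.81 * 38.9030 / 1000
P = 76.55 kW


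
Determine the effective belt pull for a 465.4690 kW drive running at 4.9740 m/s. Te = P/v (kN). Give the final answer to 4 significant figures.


Te = P / v = 465.4690 / 4.9740
Te = 93.58 kN


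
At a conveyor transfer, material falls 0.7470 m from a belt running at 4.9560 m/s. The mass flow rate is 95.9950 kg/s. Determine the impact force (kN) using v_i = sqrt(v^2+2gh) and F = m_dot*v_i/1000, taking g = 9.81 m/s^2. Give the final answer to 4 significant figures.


v_i = sqrt(4.9560^2 + 2*9.81*0.7470) = 6.26243 m/s
F = 95.9950 * 6.26243 / 1000
F = 0.6012 kN


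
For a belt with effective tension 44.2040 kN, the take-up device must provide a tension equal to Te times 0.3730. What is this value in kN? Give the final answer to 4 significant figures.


T_tu = 44.2040 * 0.3730
T_tu = 16.49 kN


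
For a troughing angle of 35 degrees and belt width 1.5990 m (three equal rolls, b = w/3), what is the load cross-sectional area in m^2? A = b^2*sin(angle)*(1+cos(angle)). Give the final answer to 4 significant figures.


b = 1.5990/3 = 0.533 m
A = 0.533^2 * sin(35 deg) * (1 + cos(35 deg))
A = 0.2964 m^2


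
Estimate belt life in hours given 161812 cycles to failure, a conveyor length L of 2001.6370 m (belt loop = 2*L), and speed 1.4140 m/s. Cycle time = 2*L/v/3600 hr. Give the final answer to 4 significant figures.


cycle_time = 2 * 2001.6370 / 1.4140 / 3600 = 0.786436 hr
life = 161812 * 0.786436 = 127300 hours


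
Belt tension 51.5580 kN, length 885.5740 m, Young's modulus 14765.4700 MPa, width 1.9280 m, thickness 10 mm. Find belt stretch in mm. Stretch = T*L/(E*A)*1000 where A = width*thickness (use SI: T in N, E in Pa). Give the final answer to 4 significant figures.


A = 1.9280 * 0.01 = 0.01928 m^2
Stretch = 51.5580*1000 * 885.5740 / (14765.4700e6 * 0.01928) * 1000
Stretch = 160.4 mm


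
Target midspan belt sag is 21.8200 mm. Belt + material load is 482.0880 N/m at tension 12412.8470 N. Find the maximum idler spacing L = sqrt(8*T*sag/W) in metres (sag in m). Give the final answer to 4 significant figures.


sag = 21.8200/1000 = 0.021820 m
L = sqrt(8 * 12412.8470 * 0.021820 / 482.0880)
L = 2.120 m


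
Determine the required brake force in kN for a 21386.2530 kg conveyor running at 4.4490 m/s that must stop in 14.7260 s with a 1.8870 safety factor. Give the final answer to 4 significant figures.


F = 21386.2530 * 4.4490 / 14.7260 * 1.8870 / 1000
F = 12.19 kN


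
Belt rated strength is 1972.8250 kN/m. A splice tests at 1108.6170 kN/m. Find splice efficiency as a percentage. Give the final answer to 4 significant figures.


Eff = 1108.6170 / 1972.8250 * 100
Eff = 56.19 %


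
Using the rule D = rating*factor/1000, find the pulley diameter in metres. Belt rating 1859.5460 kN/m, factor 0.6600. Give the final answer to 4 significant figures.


D = 1859.5460 * 0.6600 / 1000
D = 1.227 m


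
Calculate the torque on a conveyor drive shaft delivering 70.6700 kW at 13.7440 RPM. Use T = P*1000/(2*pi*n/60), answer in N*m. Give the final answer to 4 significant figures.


omega = 2*pi*13.7440/60 = 1.43927 rad/s
T = 70.6700*1000 / 1.43927
T = 49100 N*m


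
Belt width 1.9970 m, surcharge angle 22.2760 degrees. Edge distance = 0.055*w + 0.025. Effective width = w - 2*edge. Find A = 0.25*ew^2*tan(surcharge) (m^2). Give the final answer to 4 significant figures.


edge = 0.055*1.9970 + 0.025 = 0.134835 m
ew = 1.9970 - 2*0.134835 = 1.72733 m
A = 0.25 * 1.72733^2 * tan(22.2760 deg)
A = 0.3056 m^2


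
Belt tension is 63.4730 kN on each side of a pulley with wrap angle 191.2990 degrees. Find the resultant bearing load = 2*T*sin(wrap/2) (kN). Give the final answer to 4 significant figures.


F = 2 * 63.4730 * sin(191.2990/2 deg)
F = 126.3 kN


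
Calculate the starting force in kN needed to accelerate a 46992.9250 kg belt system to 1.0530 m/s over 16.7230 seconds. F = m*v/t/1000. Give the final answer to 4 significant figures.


F = 46992.9250 * 1.0530 / 16.7230 / 1000
F = 2.959 kN


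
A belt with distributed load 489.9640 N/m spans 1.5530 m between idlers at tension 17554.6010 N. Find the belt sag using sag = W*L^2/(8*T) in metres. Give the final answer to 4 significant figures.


sag = 489.9640 * 1.5530^2 / (8 * 17554.6010)
sag = 0.008414 m


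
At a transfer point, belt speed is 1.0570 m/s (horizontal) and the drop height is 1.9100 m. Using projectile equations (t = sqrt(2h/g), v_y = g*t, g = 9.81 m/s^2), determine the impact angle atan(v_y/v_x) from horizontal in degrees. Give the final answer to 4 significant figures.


t = sqrt(2*1.9100/9.81) = 0.624018 s
v_y = 9.81 * 0.624018 = 6.12162 m/s
angle = atan(6.12162 / 1.0570) = 80.20 deg


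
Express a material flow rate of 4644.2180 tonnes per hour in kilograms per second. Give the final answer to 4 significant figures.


m_dot = 4644.2180 * 1000 / 3600
m_dot = 1290 kg/s


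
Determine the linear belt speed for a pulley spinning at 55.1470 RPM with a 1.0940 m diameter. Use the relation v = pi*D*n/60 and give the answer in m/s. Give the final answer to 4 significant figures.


v = pi * 1.0940 * 55.1470 / 60
v = 3.159 m/s


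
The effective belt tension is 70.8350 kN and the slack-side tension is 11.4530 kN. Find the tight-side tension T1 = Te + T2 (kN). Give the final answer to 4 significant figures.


T1 = Te + T2 = 70.8350 + 11.4530
T1 = 82.29 kN


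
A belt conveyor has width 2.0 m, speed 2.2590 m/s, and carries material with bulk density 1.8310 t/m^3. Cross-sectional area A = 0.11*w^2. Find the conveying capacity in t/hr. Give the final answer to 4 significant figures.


A = 0.11 * 2.0^2 = 0.44 m^2
C = 0.44 * 2.2590 * 1.8310 * 3600
C = 6552 t/hr


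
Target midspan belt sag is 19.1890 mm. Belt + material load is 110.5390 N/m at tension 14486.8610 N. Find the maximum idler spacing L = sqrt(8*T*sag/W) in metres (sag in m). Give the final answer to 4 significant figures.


sag = 19.1890/1000 = 0.019189 m
L = sqrt(8 * 14486.8610 * 0.019189 / 110.5390)
L = 4.485 m


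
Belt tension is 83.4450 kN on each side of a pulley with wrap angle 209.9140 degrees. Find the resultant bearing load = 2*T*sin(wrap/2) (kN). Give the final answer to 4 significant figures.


F = 2 * 83.4450 * sin(209.9140/2 deg)
F = 161.2 kN


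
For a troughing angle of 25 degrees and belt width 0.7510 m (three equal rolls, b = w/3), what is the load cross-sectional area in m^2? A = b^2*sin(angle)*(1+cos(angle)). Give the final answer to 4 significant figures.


b = 0.7510/3 = 0.250333 m
A = 0.250333^2 * sin(25 deg) * (1 + cos(25 deg))
A = 0.05049 m^2


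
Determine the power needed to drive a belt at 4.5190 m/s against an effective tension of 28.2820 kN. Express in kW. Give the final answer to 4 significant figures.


P = Te * v = 28.2820 * 4.5190
P = 127.8 kW


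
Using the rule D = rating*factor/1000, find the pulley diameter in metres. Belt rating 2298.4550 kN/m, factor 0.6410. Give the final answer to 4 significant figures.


D = 2298.4550 * 0.6410 / 1000
D = 1.473 m


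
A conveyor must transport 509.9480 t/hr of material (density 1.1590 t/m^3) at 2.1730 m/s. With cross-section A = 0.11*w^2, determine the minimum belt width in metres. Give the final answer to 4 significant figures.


A_req = 509.9480 / (2.1730 * 1.1590 * 3600) = 0.0562445 m^2
w = sqrt(0.0562445 / 0.11)
w = 0.7151 m


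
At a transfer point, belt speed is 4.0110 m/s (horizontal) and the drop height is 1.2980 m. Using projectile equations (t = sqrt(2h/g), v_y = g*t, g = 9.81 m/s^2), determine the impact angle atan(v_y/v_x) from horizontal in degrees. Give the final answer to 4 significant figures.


t = sqrt(2*1.2980/9.81) = 0.51442 s
v_y = 9.81 * 0.51442 = 5.04646 m/s
angle = atan(5.04646 / 4.0110) = 51.52 deg


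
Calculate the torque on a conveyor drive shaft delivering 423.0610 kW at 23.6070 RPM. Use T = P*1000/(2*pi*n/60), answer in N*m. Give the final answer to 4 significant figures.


omega = 2*pi*23.6070/60 = 2.47212 rad/s
T = 423.0610*1000 / 2.47212
T = 171100 N*m


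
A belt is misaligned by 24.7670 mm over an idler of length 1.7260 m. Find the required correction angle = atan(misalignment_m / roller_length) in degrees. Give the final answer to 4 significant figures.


misalign_m = 24.7670 / 1000 = 0.024767 m
angle = atan(0.024767 / 1.7260)
angle = 0.8221 deg


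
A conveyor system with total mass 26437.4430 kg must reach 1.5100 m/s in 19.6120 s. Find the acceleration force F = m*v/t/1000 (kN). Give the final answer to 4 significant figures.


F = 26437.4430 * 1.5100 / 19.6120 / 1000
F = 2.036 kN


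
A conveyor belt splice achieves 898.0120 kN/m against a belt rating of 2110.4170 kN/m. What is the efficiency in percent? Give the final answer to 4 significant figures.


Eff = 898.0120 / 2110.4170 * 100
Eff = 42.55 %


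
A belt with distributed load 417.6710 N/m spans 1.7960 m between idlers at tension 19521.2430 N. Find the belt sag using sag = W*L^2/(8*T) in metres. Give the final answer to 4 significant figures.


sag = 417.6710 * 1.7960^2 / (8 * 19521.2430)
sag = 0.008627 m


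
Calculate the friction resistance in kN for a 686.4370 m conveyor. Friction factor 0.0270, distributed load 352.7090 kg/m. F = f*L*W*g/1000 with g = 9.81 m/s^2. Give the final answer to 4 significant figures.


F = 0.0270 * 686.4370 * 352.7090 * 9.81 / 1000
F = 64.13 kN


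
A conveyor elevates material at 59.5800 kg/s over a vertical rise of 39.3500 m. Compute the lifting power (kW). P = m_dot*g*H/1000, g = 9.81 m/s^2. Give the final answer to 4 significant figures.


P = 59.5800 * 9.81 * 39.3500 / 1000
P = 23.00 kW


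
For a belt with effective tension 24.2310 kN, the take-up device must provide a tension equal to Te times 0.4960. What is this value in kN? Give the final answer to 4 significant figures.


T_tu = 24.2310 * 0.4960
T_tu = 12.02 kN


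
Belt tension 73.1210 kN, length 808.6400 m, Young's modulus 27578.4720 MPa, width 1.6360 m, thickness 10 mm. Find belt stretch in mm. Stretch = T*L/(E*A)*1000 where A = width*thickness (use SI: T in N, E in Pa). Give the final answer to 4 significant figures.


A = 1.6360 * 0.01 = 0.01636 m^2
Stretch = 73.1210*1000 * 808.6400 / (27578.4720e6 * 0.01636) * 1000
Stretch = 131.1 mm


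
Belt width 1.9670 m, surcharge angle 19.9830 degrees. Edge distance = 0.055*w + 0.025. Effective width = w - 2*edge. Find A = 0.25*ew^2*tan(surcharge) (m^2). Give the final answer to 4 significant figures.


edge = 0.055*1.9670 + 0.025 = 0.133185 m
ew = 1.9670 - 2*0.133185 = 1.70063 m
A = 0.25 * 1.70063^2 * tan(19.9830 deg)
A = 0.2629 m^2


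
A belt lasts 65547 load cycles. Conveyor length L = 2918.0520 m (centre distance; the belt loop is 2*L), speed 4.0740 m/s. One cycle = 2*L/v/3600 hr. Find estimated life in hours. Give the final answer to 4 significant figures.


cycle_time = 2 * 2918.0520 / 4.0740 / 3600 = 0.397923 hr
life = 65547 * 0.397923 = 26080 hours


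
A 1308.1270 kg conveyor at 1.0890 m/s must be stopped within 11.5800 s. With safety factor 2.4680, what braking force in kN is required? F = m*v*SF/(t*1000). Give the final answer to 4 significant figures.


F = 1308.1270 * 1.0890 / 11.5800 * 2.4680 / 1000
F = 0.3036 kN


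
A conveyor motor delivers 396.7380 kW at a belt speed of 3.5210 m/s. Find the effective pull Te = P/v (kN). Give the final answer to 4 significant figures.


Te = P / v = 396.7380 / 3.5210
Te = 112.7 kN


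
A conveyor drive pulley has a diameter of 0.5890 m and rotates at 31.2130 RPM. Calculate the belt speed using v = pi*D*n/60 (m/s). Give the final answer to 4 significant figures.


v = pi * 0.5890 * 31.2130 / 60
v = 0.9626 m/s


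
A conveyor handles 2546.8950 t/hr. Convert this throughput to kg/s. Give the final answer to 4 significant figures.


m_dot = 2546.8950 * 1000 / 3600
m_dot = 707.5 kg/s


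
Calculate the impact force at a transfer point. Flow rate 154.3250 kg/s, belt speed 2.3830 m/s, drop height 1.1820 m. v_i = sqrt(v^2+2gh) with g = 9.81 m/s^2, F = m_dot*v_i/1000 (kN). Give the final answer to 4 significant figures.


v_i = sqrt(2.3830^2 + 2*9.81*1.1820) = 5.37304 m/s
F = 154.3250 * 5.37304 / 1000
F = 0.8292 kN


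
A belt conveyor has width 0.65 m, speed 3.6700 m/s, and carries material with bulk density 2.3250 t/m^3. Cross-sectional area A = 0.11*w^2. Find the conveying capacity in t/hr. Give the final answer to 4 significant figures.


A = 0.11 * 0.65^2 = 0.046475 m^2
C = 0.046475 * 3.6700 * 2.3250 * 3600
C = 1428 t/hr


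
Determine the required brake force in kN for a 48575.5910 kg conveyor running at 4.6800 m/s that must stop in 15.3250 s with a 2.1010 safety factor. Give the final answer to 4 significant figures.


F = 48575.5910 * 4.6800 / 15.3250 * 2.1010 / 1000
F = 31.17 kN


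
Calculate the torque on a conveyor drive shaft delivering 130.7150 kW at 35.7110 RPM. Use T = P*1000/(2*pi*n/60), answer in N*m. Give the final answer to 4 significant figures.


omega = 2*pi*35.7110/60 = 3.73965 rad/s
T = 130.7150*1000 / 3.73965
T = 34950 N*m


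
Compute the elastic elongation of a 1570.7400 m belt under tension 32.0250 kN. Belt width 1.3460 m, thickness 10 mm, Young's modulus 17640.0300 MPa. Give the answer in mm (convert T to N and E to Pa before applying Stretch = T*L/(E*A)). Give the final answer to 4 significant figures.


A = 1.3460 * 0.01 = 0.01346 m^2
Stretch = 32.0250*1000 * 1570.7400 / (17640.0300e6 * 0.01346) * 1000
Stretch = 211.9 mm


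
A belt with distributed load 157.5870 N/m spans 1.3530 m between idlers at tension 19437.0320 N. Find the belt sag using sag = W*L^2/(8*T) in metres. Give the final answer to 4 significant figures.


sag = 157.5870 * 1.3530^2 / (8 * 19437.0320)
sag = 0.001855 m


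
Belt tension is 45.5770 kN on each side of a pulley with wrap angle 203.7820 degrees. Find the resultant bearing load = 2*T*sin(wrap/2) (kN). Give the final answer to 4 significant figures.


F = 2 * 45.5770 * sin(203.7820/2 deg)
F = 89.20 kN


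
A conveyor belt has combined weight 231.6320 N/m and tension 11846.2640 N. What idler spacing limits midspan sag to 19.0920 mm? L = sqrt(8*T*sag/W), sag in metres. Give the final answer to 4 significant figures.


sag = 19.0920/1000 = 0.019092 m
L = sqrt(8 * 11846.2640 * 0.019092 / 231.6320)
L = 2.795 m


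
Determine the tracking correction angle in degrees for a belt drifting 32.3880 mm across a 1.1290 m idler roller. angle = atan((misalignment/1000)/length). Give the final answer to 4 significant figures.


misalign_m = 32.3880 / 1000 = 0.032388 m
angle = atan(0.032388 / 1.1290)
angle = 1.643 deg


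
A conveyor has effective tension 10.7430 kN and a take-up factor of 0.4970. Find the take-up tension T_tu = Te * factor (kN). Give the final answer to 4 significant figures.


T_tu = 10.7430 * 0.4970
T_tu = 5.339 kN


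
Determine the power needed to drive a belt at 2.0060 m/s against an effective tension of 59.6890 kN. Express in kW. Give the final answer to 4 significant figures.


P = Te * v = 59.6890 * 2.0060
P = 119.7 kW


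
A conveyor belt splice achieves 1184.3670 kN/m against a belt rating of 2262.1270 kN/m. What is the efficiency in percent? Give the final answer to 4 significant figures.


Eff = 1184.3670 / 2262.1270 * 100
Eff = 52.36 %


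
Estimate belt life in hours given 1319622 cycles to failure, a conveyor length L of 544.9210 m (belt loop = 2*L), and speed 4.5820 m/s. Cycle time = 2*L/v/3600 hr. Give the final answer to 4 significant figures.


cycle_time = 2 * 544.9210 / 4.5820 / 3600 = 0.0660703 hr
life = 1319622 * 0.0660703 = 87190 hours


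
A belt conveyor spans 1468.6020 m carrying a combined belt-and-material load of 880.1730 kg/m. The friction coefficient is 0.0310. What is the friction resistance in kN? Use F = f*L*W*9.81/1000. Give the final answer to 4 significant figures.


F = 0.0310 * 1468.6020 * 880.1730 * 9.81 / 1000
F = 393.1 kN


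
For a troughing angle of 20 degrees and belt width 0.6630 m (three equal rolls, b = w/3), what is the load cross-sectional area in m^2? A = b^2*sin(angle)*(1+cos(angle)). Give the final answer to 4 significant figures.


b = 0.6630/3 = 0.221 m
A = 0.221^2 * sin(20 deg) * (1 + cos(20 deg))
A = 0.03240 m^2


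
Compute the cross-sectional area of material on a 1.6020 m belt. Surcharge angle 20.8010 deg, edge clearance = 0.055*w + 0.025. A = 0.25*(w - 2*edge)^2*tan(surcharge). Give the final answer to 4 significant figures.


edge = 0.055*1.6020 + 0.025 = 0.11311 m
ew = 1.6020 - 2*0.11311 = 1.37578 m
A = 0.25 * 1.37578^2 * tan(20.8010 deg)
A = 0.1798 m^2


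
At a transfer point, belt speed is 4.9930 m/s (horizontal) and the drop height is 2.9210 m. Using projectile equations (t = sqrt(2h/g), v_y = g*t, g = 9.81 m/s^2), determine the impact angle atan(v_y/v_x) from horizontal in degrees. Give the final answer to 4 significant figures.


t = sqrt(2*2.9210/9.81) = 0.771696 s
v_y = 9.81 * 0.771696 = 7.57034 m/s
angle = atan(7.57034 / 4.9930) = 56.59 deg


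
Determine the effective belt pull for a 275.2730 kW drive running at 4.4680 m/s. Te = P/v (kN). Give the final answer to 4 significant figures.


Te = P / v = 275.2730 / 4.4680
Te = 61.61 kN


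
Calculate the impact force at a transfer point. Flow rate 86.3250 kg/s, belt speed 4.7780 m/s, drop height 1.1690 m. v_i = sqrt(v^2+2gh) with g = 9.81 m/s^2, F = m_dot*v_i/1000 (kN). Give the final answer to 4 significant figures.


v_i = sqrt(4.7780^2 + 2*9.81*1.1690) = 6.76499 m/s
F = 86.3250 * 6.76499 / 1000
F = 0.5840 kN


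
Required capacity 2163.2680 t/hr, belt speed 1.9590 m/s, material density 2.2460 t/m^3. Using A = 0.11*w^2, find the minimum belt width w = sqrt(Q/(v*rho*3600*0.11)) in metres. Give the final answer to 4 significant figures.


A_req = 2163.2680 / (1.9590 * 2.2460 * 3600) = 0.136573 m^2
w = sqrt(0.136573 / 0.11)
w = 1.114 m


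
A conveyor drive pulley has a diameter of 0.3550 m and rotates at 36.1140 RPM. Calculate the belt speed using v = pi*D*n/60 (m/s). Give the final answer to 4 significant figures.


v = pi * 0.3550 * 36.1140 / 60
v = 0.6713 m/s


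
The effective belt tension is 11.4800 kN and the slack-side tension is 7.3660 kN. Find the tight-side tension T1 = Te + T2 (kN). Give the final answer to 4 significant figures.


T1 = Te + T2 = 11.4800 + 7.3660
T1 = 18.85 kN


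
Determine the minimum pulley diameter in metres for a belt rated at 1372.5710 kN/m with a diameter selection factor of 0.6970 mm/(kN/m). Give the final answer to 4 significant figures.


D = 1372.5710 * 0.6970 / 1000
D = 0.9567 m


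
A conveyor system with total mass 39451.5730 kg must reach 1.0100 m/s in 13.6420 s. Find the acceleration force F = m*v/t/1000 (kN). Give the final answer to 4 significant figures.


F = 39451.5730 * 1.0100 / 13.6420 / 1000
F = 2.921 kN


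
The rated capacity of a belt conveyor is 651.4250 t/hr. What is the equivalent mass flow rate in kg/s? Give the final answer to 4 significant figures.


m_dot = 651.4250 * 1000 / 3600
m_dot = 181.0 kg/s


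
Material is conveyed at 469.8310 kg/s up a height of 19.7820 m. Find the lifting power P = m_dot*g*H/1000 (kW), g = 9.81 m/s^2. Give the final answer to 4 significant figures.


P = 469.8310 * 9.81 * 19.7820 / 1000
P = 91.18 kW


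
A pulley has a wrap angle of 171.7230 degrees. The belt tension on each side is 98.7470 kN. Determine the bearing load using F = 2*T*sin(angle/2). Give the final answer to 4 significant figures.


F = 2 * 98.7470 * sin(171.7230/2 deg)
F = 197.0 kN


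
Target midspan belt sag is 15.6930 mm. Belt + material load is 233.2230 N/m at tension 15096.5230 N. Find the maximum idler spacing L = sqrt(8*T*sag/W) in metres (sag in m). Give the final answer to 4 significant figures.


sag = 15.6930/1000 = 0.015693 m
L = sqrt(8 * 15096.5230 * 0.015693 / 233.2230)
L = 2.851 m


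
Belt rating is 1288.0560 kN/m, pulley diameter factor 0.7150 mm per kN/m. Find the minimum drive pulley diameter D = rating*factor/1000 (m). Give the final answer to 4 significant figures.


D = 1288.0560 * 0.7150 / 1000
D = 0.9210 m


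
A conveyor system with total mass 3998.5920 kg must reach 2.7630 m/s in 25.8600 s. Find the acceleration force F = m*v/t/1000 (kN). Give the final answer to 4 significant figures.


F = 3998.5920 * 2.7630 / 25.8600 / 1000
F = 0.4272 kN


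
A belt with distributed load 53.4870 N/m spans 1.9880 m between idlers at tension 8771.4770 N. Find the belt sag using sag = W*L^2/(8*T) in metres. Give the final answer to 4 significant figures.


sag = 53.4870 * 1.9880^2 / (8 * 8771.4770)
sag = 0.003012 m


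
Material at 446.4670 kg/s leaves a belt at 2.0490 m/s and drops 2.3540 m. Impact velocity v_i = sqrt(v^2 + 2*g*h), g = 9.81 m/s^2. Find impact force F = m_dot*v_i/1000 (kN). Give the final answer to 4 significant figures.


v_i = sqrt(2.0490^2 + 2*9.81*2.3540) = 7.09816 m/s
F = 446.4670 * 7.09816 / 1000
F = 3.169 kN


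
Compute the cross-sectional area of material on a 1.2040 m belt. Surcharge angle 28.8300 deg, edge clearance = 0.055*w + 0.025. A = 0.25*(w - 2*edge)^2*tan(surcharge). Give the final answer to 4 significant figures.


edge = 0.055*1.2040 + 0.025 = 0.09122 m
ew = 1.2040 - 2*0.09122 = 1.02156 m
A = 0.25 * 1.02156^2 * tan(28.8300 deg)
A = 0.1436 m^2


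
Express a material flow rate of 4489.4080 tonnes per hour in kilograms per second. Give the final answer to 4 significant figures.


m_dot = 4489.4080 * 1000 / 3600
m_dot = 1247 kg/s


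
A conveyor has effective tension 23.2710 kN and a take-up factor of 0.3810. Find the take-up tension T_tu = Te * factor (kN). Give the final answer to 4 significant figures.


T_tu = 23.2710 * 0.3810
T_tu = 8.866 kN


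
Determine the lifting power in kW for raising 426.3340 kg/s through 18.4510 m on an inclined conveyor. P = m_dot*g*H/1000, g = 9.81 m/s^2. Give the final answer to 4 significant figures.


P = 426.3340 * 9.81 * 18.4510 / 1000
P = 77.17 kW


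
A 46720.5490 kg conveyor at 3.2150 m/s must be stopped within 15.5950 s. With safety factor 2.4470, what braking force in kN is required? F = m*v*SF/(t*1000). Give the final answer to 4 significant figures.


F = 46720.5490 * 3.2150 / 15.5950 * 2.4470 / 1000
F = 23.57 kN


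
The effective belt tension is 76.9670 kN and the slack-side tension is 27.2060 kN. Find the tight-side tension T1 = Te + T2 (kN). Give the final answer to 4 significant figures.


T1 = Te + T2 = 76.9670 + 27.2060
T1 = 104.2 kN


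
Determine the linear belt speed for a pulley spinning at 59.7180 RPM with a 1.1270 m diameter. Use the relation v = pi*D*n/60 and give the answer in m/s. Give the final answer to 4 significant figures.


v = pi * 1.1270 * 59.7180 / 60
v = 3.524 m/s


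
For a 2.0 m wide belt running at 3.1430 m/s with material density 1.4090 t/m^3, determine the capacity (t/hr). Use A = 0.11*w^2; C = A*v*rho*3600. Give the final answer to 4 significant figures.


A = 0.11 * 2.0^2 = 0.44 m^2
C = 0.44 * 3.1430 * 1.4090 * 3600
C = 7015 t/hr


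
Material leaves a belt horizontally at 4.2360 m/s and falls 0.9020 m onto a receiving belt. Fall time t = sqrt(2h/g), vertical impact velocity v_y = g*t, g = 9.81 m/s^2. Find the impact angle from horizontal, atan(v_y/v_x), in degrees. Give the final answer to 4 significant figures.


t = sqrt(2*0.9020/9.81) = 0.428829 s
v_y = 9.81 * 0.428829 = 4.20681 m/s
angle = atan(4.20681 / 4.2360) = 44.80 deg


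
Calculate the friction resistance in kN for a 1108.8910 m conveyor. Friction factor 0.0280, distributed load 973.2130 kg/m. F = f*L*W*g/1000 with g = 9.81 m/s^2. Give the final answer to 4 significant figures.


F = 0.0280 * 1108.8910 * 973.2130 * 9.81 / 1000
F = 296.4 kN


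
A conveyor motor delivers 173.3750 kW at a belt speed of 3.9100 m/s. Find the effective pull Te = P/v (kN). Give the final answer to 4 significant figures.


Te = P / v = 173.3750 / 3.9100
Te = 44.34 kN


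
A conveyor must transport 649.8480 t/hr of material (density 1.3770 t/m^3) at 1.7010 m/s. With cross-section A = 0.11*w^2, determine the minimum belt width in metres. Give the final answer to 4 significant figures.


A_req = 649.8480 / (1.7010 * 1.3770 * 3600) = 0.0770675 m^2
w = sqrt(0.0770675 / 0.11)
w = 0.8370 m


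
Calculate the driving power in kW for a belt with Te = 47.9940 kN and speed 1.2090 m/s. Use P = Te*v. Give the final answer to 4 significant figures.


P = Te * v = 47.9940 * 1.2090
P = 58.02 kW


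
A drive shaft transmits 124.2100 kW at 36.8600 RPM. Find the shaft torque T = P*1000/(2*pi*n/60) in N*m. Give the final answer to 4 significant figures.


omega = 2*pi*36.8600/60 = 3.85997 rad/s
T = 124.2100*1000 / 3.85997
T = 32180 N*m


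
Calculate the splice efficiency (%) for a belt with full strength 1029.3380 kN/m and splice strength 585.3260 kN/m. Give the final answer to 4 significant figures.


Eff = 585.3260 / 1029.3380 * 100
Eff = 56.86 %


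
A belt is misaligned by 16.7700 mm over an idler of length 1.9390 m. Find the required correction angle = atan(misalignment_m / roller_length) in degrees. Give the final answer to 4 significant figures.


misalign_m = 16.7700 / 1000 = 0.016770 m
angle = atan(0.016770 / 1.9390)
angle = 0.4955 deg


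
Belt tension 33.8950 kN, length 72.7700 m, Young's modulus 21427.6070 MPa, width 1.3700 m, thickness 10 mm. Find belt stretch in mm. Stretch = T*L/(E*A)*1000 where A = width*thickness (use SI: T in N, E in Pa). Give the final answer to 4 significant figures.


A = 1.3700 * 0.01 = 0.01370 m^2
Stretch = 33.8950*1000 * 72.7700 / (21427.6070e6 * 0.01370) * 1000
Stretch = 8.402 mm
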